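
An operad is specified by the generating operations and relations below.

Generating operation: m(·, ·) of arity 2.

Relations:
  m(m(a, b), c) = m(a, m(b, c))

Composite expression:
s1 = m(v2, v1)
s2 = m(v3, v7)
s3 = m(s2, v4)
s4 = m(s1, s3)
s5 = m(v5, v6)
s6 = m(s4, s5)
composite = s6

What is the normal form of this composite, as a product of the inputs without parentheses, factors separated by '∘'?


v2 ∘ v1 ∘ v3 ∘ v7 ∘ v4 ∘ v5 ∘ v6


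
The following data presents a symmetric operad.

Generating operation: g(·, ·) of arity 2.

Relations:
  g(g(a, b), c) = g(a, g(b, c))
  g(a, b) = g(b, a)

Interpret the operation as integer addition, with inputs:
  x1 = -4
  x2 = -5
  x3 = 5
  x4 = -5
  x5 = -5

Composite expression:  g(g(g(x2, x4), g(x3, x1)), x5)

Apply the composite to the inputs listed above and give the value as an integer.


-14

g(x2, x4) = -10
g(x3, x1) = 1
g(g(x2, x4), g(x3, x1)) = -9
g(g(g(x2, x4), g(x3, x1)), x5) = -14


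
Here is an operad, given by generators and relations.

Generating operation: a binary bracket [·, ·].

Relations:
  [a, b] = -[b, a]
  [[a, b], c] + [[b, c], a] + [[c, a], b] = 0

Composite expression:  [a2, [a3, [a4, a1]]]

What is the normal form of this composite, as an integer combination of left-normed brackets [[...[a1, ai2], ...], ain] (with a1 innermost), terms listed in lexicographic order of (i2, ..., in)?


-[[[a1, a4], a3], a2]

Left-normed coefficients sit on the a1-initial expansion words.
Composite bracket: [a2, [a3, [a4, a1]]]
Expanding via [a, b] = ab - ba: 8 signed words (2^3 = 8).
The a1-initial words carry the normal form:
  from a1a4a3a2, sign -1: term -[[[a1, a4], a3], a2]


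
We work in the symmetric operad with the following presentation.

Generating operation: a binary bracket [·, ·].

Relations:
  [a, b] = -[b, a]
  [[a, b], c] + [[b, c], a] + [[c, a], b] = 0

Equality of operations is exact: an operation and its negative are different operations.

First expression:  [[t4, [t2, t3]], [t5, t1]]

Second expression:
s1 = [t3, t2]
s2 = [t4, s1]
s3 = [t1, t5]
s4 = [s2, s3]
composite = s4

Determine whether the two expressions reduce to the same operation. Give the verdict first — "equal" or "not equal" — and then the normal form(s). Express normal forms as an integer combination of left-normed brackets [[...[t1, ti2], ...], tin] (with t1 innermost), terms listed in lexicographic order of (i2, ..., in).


equal; both compose to -[[[[t1, t5], t2], t3], t4] + [[[[t1, t5], t3], t2], t4] + [[[[t1, t5], t4], t2], t3] - [[[[t1, t5], t4], t3], t2]

The first composite normalizes to -[[[[t1, t5], t2], t3], t4] + [[[[t1, t5], t3], t2], t4] + [[[[t1, t5], t4], t2], t3] - [[[[t1, t5], t4], t3], t2]
The second composite normalizes to -[[[[t1, t5], t2], t3], t4] + [[[[t1, t5], t3], t2], t4] + [[[[t1, t5], t4], t2], t3] - [[[[t1, t5], t4], t3], t2]
One common form — equal.


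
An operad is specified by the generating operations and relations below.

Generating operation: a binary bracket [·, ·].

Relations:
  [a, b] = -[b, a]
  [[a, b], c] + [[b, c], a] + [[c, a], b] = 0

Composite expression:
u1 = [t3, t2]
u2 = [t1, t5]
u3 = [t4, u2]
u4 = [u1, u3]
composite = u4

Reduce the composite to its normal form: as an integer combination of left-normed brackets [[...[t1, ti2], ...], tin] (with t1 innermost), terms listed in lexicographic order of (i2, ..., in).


Left-normed coefficients sit on the t1-initial expansion words.
Composite bracket: [[t3, t2], [t4, [t1, t5]]]
Expanding via [a, b] = ab - ba: 16 signed words (2^4 = 16).
Keep just the words that open with t1:
  the word t1t5t4t2t3 carries sign -1 and contributes -[[[[t1, t5], t4], t2], t3]
  the word t1t5t4t3t2 carries sign +1 and contributes +[[[[t1, t5], t4], t3], t2]

-[[[[t1, t5], t4], t2], t3] + [[[[t1, t5], t4], t3], t2]


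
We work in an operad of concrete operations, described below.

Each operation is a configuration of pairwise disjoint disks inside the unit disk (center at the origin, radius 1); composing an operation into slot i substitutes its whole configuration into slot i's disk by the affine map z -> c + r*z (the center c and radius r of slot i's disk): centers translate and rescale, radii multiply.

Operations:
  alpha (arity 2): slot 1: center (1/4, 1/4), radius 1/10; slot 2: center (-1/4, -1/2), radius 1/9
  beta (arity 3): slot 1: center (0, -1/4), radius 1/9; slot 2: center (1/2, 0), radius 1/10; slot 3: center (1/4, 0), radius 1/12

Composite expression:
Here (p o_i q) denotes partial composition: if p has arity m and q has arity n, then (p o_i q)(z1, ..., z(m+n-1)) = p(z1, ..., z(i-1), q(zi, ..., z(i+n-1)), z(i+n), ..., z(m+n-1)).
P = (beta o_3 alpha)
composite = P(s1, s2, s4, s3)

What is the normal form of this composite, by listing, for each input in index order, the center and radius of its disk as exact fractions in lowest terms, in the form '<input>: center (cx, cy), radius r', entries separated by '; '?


s1: center (0, -1/4), radius 1/9; s2: center (1/2, 0), radius 1/10; s3: center (11/48, -1/24), radius 1/108; s4: center (13/48, 1/48), radius 1/120


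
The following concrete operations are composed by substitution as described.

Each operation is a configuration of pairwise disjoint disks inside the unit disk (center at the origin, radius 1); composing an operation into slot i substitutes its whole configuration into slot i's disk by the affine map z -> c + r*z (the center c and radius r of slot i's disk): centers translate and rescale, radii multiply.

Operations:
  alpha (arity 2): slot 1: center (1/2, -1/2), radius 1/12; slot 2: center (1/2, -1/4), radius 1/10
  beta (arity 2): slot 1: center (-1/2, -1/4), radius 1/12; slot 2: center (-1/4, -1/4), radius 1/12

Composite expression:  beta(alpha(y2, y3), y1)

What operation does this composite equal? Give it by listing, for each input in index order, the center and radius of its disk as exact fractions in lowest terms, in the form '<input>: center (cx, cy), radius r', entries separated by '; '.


y1: center (-1/4, -1/4), radius 1/12; y2: center (-11/24, -7/24), radius 1/144; y3: center (-11/24, -13/48), radius 1/120

Follow each y-input down from beta: c' goes to c + r*c', radius to r*r'.
y2 passes through 2 substitutions, ending at center (-11/24, -7/24), radius 1/144
y3 passes through 2 substitutions, ending at center (-11/24, -13/48), radius 1/120
y1 passes through 1 substitution, ending at center (-1/4, -1/4), radius 1/12


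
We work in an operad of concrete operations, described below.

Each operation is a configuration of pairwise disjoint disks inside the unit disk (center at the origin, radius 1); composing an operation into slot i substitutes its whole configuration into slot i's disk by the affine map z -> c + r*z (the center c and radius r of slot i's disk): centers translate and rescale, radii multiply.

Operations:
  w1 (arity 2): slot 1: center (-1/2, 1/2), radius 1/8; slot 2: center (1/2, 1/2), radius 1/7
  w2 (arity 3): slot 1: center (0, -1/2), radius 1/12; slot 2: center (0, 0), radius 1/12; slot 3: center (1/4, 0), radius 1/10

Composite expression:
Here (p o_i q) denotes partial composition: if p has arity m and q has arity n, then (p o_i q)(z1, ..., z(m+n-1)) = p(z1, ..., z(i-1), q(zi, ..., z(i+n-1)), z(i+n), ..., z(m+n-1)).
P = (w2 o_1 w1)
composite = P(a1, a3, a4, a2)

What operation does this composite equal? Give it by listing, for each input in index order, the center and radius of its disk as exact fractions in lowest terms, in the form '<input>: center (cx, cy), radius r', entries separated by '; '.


Affine substitution under w2: radii multiply and a-centers shift.
input a1: composing its 2 substitution steps yields center (-1/24, -11/24), radius 1/96
input a3: composing its 2 substitution steps yields center (1/24, -11/24), radius 1/84
input a4: composing its 1 substitution step yields center (0, 0), radius 1/12
input a2: composing its 1 substitution step yields center (1/4, 0), radius 1/10

a1: center (-1/24, -11/24), radius 1/96; a2: center (1/4, 0), radius 1/10; a3: center (1/24, -11/24), radius 1/84; a4: center (0, 0), radius 1/12


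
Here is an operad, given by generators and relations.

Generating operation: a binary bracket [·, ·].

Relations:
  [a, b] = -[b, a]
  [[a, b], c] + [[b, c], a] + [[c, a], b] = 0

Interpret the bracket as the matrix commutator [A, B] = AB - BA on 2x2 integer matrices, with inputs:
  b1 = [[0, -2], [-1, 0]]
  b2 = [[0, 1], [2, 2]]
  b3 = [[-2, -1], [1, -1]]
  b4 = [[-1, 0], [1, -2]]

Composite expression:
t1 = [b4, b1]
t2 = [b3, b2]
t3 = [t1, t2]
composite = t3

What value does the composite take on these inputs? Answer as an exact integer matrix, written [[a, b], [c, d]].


[b4, b1] = [[2, -2], [1, -2]]
[b3, b2] = [[-3, -3], [0, 3]]
[[b4, b1], [b3, b2]] = [[3, -24], [-6, -3]]

[[3, -24], [-6, -3]]


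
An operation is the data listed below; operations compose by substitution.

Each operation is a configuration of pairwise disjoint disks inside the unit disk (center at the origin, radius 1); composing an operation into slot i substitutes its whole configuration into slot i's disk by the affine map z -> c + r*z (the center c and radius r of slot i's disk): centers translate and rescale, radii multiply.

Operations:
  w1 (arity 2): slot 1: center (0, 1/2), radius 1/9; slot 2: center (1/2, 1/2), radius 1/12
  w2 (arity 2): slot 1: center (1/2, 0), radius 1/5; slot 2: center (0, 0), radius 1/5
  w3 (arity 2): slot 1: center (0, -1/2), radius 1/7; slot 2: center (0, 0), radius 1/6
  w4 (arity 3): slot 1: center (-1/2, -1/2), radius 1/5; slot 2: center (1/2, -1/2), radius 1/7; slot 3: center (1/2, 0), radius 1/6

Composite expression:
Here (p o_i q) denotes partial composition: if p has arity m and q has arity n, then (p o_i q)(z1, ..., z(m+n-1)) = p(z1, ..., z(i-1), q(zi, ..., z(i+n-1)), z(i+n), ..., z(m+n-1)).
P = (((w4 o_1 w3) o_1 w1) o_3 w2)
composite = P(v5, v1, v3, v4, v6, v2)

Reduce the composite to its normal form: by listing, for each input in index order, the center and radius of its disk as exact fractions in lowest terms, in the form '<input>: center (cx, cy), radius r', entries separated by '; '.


v1: center (-17/35, -41/70), radius 1/420; v2: center (1/2, 0), radius 1/6; v3: center (-29/60, -1/2), radius 1/150; v4: center (-1/2, -1/2), radius 1/150; v5: center (-1/2, -41/70), radius 1/315; v6: center (1/2, -1/2), radius 1/7

Affine substitution under w4: radii multiply and v-centers shift.
input v5: applying the 3 nested substitutions gives center (-1/2, -41/70), radius 1/315
input v1: applying the 3 nested substitutions gives center (-17/35, -41/70), radius 1/420
input v3: applying the 3 nested substitutions gives center (-29/60, -1/2), radius 1/150
input v4: applying the 3 nested substitutions gives center (-1/2, -1/2), radius 1/150
input v6: applying the 1 nested substitution gives center (1/2, -1/2), radius 1/7
input v2: applying the 1 nested substitution gives center (1/2, 0), radius 1/6


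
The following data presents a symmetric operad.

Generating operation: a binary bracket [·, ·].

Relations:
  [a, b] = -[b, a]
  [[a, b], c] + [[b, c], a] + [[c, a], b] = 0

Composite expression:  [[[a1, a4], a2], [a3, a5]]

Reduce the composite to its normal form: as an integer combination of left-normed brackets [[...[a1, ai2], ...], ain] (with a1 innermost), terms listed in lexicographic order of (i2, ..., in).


[[[[a1, a4], a2], a3], a5] - [[[[a1, a4], a2], a5], a3]


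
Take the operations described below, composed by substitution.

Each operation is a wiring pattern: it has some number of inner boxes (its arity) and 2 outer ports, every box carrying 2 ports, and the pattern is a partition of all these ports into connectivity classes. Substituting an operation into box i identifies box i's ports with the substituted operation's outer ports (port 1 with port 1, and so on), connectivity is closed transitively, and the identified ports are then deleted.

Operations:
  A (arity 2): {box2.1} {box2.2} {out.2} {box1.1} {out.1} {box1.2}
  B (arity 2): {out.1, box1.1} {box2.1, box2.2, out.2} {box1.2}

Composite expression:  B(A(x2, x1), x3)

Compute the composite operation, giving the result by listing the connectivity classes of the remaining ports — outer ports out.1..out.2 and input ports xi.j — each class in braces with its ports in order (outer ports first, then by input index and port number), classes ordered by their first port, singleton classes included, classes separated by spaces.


{out.1} {out.2, x3.1, x3.2} {x1.1} {x1.2} {x2.1} {x2.2}

Treat the ports identified at B as solder joints: merge, then drop.
through A, on inputs (x2, x1): {out.1} {out.2} {x1.1} {x1.2} {x2.1} {x2.2} (out.j = stage outer ports)
through B, on inputs (x2, x1, x3): {out.1} {out.2, x3.1, x3.2} {x1.1} {x1.2} {x2.1} {x2.2} (out.j = stage outer ports)


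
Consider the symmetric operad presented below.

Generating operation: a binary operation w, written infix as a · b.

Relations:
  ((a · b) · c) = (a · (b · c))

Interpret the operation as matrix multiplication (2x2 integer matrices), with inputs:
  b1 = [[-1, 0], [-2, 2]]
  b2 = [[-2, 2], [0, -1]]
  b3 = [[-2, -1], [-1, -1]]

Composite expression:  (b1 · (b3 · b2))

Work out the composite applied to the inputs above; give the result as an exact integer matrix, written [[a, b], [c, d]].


[[-4, 3], [-4, 4]]

(b3 · b2) = [[4, -3], [2, -1]]
(b1 · (b3 · b2)) = [[-4, 3], [-4, 4]]


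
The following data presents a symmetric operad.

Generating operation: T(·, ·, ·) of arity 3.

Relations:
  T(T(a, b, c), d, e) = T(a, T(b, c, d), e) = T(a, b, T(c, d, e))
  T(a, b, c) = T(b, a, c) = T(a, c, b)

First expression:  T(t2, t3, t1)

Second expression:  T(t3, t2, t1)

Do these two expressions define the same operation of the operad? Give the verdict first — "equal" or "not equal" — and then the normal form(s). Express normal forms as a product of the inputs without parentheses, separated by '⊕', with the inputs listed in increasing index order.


The first composite normalizes to t1 ⊕ t2 ⊕ t3
The second composite normalizes to t1 ⊕ t2 ⊕ t3
Identical normal forms: equal.

equal — both sides give t1 ⊕ t2 ⊕ t3


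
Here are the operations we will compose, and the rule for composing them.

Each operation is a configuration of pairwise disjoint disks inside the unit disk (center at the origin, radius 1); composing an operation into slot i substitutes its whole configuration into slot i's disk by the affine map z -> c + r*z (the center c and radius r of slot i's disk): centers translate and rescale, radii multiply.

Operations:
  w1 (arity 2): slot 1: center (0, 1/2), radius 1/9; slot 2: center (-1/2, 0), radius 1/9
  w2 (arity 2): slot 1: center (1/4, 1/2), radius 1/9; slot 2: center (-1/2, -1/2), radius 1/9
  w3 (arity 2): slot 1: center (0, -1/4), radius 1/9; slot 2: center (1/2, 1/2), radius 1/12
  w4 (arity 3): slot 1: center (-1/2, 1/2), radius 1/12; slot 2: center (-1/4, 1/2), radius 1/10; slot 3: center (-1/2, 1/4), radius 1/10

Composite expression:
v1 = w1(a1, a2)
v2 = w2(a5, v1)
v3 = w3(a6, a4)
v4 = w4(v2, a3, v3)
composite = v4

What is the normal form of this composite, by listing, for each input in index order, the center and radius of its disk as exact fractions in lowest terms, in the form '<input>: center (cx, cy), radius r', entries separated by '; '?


a1: center (-13/24, 25/54), radius 1/972; a2: center (-59/108, 11/24), radius 1/972; a3: center (-1/4, 1/2), radius 1/10; a4: center (-9/20, 3/10), radius 1/120; a5: center (-23/48, 13/24), radius 1/108; a6: center (-1/2, 9/40), radius 1/90

Only the slot chain above each a matters under w4; compose those maps.
for a5, the 2-step affine chain lands on center (-23/48, 13/24), radius 1/108
for a1, the 3-step affine chain lands on center (-13/24, 25/54), radius 1/972
for a2, the 3-step affine chain lands on center (-59/108, 11/24), radius 1/972
for a3, the 1-step affine chain lands on center (-1/4, 1/2), radius 1/10
for a6, the 2-step affine chain lands on center (-1/2, 9/40), radius 1/90
for a4, the 2-step affine chain lands on center (-9/20, 3/10), radius 1/120


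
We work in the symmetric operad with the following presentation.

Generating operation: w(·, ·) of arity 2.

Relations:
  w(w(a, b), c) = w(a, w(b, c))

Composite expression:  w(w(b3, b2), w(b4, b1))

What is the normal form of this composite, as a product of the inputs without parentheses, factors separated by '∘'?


b3 ∘ b2 ∘ b4 ∘ b1

The w-tree's shape is irrelevant; the b-reading-order decides.
w(b3, b2) spells out as b3 ∘ b2
w(b4, b1) spells out as b4 ∘ b1
w(w(b3, b2), w(b4, b1)) spells out as b3 ∘ b2 ∘ b4 ∘ b1


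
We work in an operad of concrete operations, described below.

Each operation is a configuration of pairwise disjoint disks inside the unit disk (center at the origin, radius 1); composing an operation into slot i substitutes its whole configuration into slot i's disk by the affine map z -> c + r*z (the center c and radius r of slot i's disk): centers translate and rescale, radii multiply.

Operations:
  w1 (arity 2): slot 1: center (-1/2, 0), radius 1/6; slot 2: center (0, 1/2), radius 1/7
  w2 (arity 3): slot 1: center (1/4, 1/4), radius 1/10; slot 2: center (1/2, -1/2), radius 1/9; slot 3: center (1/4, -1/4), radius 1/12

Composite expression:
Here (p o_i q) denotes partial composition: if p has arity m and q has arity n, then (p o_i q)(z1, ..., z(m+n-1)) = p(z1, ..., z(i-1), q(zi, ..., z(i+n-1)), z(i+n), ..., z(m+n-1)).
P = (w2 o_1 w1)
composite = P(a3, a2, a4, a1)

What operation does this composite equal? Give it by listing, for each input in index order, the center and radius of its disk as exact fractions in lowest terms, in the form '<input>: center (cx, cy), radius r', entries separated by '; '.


a1: center (1/4, -1/4), radius 1/12; a2: center (1/4, 3/10), radius 1/70; a3: center (1/5, 1/4), radius 1/60; a4: center (1/2, -1/2), radius 1/9

Follow each a-input down from w2: c' goes to c + r*c', radius to r*r'.
a3 passes through 2 substitutions, ending at center (1/5, 1/4), radius 1/60
a2 passes through 2 substitutions, ending at center (1/4, 3/10), radius 1/70
a4 passes through 1 substitution, ending at center (1/2, -1/2), radius 1/9
a1 passes through 1 substitution, ending at center (1/4, -1/4), radius 1/12


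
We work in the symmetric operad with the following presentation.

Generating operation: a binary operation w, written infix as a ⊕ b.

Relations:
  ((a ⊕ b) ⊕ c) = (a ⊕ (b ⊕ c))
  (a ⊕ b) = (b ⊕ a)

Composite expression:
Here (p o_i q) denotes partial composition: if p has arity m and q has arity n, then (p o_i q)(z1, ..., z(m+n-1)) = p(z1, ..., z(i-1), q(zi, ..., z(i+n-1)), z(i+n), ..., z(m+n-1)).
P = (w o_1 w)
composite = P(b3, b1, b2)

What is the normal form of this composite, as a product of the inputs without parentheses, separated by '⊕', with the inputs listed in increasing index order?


b1 ⊕ b2 ⊕ b3


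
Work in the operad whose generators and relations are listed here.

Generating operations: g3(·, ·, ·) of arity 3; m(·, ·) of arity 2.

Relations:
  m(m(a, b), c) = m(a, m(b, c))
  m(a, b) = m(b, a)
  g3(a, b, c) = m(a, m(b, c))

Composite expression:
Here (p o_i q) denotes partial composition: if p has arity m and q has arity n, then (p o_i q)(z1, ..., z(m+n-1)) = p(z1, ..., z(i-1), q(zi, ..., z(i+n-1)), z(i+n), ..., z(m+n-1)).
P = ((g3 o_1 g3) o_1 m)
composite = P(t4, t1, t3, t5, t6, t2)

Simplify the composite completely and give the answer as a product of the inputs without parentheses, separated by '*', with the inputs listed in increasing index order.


t1 * t2 * t3 * t4 * t5 * t6

Both nesting and order wash out for g3; what remains is which t's occur.
m(t4, t1) unparenthesizes to t4 * t1
g3(m(t4, t1), t3, t5) unparenthesizes to t4 * t1 * t3 * t5
g3(g3(m(t4, t1), t3, t5), t6, t2) unparenthesizes to t4 * t1 * t3 * t5 * t6 * t2
reordering the factors by index: t1 * t2 * t3 * t4 * t5 * t6


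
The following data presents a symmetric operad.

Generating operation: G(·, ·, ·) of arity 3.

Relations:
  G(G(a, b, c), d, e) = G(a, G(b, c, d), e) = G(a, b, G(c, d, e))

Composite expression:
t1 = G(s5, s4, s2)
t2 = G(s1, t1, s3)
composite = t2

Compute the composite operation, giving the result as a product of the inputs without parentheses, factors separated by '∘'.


Under associativity of G, the answer is the s's in reading order.
G(s5, s4, s2) linearizes to s5 ∘ s4 ∘ s2
G(s1, G(s5, s4, s2), s3) linearizes to s1 ∘ s5 ∘ s4 ∘ s2 ∘ s3

s1 ∘ s5 ∘ s4 ∘ s2 ∘ s3


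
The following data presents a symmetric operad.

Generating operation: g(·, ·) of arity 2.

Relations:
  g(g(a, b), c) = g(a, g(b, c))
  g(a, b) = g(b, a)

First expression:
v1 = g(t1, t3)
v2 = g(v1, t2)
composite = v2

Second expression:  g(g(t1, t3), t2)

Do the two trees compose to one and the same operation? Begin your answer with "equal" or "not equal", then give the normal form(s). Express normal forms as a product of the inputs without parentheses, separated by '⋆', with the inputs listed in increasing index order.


equal; the common form is t1 ⋆ t2 ⋆ t3

Reducing the first expression gives t1 ⋆ t2 ⋆ t3
Reducing the second expression gives t1 ⋆ t2 ⋆ t3
Identical normal forms: equal.


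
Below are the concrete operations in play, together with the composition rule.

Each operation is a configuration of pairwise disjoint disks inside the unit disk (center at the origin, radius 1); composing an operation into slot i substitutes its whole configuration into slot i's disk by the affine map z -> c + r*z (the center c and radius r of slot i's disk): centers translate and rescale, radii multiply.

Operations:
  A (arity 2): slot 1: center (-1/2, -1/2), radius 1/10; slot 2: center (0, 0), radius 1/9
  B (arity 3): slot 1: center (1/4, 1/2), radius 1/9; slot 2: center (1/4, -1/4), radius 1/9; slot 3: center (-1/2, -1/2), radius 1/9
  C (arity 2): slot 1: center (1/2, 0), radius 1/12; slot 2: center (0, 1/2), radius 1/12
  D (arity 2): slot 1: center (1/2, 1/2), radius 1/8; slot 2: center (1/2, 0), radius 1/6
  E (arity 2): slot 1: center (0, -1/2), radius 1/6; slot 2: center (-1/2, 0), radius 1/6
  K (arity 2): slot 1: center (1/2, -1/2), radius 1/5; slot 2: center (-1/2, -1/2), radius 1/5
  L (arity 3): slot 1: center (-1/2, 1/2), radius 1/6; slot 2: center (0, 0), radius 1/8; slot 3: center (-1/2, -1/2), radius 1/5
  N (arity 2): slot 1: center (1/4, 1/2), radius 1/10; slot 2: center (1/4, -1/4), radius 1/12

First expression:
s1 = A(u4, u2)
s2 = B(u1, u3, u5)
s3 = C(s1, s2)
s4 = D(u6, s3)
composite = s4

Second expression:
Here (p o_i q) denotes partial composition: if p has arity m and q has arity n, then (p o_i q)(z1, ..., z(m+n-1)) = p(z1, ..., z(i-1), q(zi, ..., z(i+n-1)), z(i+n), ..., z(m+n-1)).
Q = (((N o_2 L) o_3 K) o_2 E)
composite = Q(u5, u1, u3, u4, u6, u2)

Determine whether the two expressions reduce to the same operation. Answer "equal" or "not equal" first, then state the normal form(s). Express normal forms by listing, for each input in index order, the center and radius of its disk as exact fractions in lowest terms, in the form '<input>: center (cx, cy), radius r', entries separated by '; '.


not equal: they reduce to u1: center (145/288, 13/144), radius 1/648; u2: center (7/12, 0), radius 1/648; u3: center (145/288, 23/288), radius 1/648; u4: center (83/144, -1/144), radius 1/720; u5: center (71/144, 11/144), radius 1/648; u6: center (1/2, 1/2), radius 1/8 and u1: center (5/24, -31/144), radius 1/432; u2: center (5/24, -7/24), radius 1/60; u3: center (29/144, -5/24), radius 1/432; u4: center (49/192, -49/192), radius 1/480; u5: center (1/4, 1/2), radius 1/10; u6: center (47/192, -49/192), radius 1/480

The first expression, normalized: u1: center (145/288, 13/144), radius 1/648; u2: center (7/12, 0), radius 1/648; u3: center (145/288, 23/288), radius 1/648; u4: center (83/144, -1/144), radius 1/720; u5: center (71/144, 11/144), radius 1/648; u6: center (1/2, 1/2), radius 1/8
The second expression, normalized: u1: center (5/24, -31/144), radius 1/432; u2: center (5/24, -7/24), radius 1/60; u3: center (29/144, -5/24), radius 1/432; u4: center (49/192, -49/192), radius 1/480; u5: center (1/4, 1/2), radius 1/10; u6: center (47/192, -49/192), radius 1/480
The normal forms differ: not equal.


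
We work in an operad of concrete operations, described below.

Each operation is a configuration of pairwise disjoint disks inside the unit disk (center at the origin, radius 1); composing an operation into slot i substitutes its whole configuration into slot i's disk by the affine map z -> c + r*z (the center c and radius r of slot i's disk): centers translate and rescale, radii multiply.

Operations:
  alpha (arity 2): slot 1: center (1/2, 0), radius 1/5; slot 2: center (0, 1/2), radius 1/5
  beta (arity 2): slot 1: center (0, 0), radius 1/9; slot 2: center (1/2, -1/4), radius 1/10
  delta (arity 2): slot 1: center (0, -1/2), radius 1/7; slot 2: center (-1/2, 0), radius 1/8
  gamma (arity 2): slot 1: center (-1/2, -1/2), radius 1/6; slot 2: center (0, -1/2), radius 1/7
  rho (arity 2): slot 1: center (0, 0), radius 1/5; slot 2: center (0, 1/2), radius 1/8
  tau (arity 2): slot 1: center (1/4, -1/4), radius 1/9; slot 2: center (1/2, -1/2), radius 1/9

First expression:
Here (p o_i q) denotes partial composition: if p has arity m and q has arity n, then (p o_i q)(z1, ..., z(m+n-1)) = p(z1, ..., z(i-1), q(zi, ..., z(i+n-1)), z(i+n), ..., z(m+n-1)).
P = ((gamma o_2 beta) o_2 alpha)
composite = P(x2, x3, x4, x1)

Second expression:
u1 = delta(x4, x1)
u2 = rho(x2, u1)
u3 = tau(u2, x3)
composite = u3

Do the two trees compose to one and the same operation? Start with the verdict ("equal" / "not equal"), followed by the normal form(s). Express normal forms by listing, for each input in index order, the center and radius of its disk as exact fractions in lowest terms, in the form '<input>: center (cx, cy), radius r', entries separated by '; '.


not equal — first x1: center (1/14, -15/28), radius 1/70; x2: center (-1/2, -1/2), radius 1/6; x3: center (1/126, -1/2), radius 1/315; x4: center (0, -31/63), radius 1/315, second x1: center (35/144, -7/36), radius 1/576; x2: center (1/4, -1/4), radius 1/45; x3: center (1/2, -1/2), radius 1/9; x4: center (1/4, -29/144), radius 1/504

The first composite normalizes to x1: center (1/14, -15/28), radius 1/70; x2: center (-1/2, -1/2), radius 1/6; x3: center (1/126, -1/2), radius 1/315; x4: center (0, -31/63), radius 1/315
The second composite normalizes to x1: center (35/144, -7/36), radius 1/576; x2: center (1/4, -1/4), radius 1/45; x3: center (1/2, -1/2), radius 1/9; x4: center (1/4, -29/144), radius 1/504
Different reductions; not equal.


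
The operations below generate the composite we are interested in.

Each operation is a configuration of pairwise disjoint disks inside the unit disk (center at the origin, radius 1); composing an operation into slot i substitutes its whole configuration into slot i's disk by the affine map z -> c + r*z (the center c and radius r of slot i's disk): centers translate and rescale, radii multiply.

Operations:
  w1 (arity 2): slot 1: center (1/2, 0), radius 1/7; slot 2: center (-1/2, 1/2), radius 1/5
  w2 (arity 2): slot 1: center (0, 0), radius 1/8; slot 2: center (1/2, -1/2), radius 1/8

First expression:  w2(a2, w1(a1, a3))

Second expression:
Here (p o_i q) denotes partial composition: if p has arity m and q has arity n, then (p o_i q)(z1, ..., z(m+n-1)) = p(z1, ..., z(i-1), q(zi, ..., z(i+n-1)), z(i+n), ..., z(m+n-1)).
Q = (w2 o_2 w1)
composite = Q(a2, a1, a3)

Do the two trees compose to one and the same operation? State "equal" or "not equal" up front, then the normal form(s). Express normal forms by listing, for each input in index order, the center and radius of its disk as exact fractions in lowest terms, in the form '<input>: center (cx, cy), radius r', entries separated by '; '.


The first composite normalizes to a1: center (9/16, -1/2), radius 1/56; a2: center (0, 0), radius 1/8; a3: center (7/16, -7/16), radius 1/40
The second composite normalizes to a1: center (9/16, -1/2), radius 1/56; a2: center (0, 0), radius 1/8; a3: center (7/16, -7/16), radius 1/40
Both agree, so they are equal.

equal; both compose to a1: center (9/16, -1/2), radius 1/56; a2: center (0, 0), radius 1/8; a3: center (7/16, -7/16), radius 1/40


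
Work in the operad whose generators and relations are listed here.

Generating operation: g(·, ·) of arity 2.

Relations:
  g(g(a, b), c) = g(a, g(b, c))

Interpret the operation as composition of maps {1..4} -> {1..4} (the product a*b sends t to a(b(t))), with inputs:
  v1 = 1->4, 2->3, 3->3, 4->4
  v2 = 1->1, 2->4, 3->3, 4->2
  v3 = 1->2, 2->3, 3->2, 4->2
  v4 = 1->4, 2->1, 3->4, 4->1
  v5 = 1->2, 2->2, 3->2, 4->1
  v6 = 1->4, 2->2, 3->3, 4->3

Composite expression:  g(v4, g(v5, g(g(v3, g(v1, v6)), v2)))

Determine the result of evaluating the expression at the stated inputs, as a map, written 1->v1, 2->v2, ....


g(v1, v6) = 1->4, 2->3, 3->3, 4->3
g(v3, g(v1, v6)) = 1->2, 2->2, 3->2, 4->2
g(g(v3, g(v1, v6)), v2) = 1->2, 2->2, 3->2, 4->2
g(v5, g(g(v3, g(v1, v6)), v2)) = 1->2, 2->2, 3->2, 4->2
g(v4, g(v5, g(g(v3, g(v1, v6)), v2))) = 1->1, 2->1, 3->1, 4->1

1->1, 2->1, 3->1, 4->1


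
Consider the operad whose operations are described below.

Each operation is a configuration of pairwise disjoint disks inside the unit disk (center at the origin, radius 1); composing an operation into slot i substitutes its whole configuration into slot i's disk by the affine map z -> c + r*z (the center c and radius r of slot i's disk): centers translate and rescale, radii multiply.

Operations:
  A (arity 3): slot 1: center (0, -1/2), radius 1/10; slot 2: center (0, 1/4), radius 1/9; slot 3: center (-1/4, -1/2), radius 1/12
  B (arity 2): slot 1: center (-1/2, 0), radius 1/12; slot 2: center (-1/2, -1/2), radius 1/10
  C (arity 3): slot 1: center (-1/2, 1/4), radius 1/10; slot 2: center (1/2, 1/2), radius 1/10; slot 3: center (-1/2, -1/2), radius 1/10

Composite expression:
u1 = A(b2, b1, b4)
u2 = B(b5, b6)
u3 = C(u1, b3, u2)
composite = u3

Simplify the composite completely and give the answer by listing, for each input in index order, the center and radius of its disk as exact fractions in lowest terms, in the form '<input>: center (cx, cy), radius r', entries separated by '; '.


b1: center (-1/2, 11/40), radius 1/90; b2: center (-1/2, 1/5), radius 1/100; b3: center (1/2, 1/2), radius 1/10; b4: center (-21/40, 1/5), radius 1/120; b5: center (-11/20, -1/2), radius 1/120; b6: center (-11/20, -11/20), radius 1/100

Each b-disk chains the slot maps above it in C; radii multiply.
input b2: composing its 2 substitution steps yields center (-1/2, 1/5), radius 1/100
input b1: composing its 2 substitution steps yields center (-1/2, 11/40), radius 1/90
input b4: composing its 2 substitution steps yields center (-21/40, 1/5), radius 1/120
input b3: composing its 1 substitution step yields center (1/2, 1/2), radius 1/10
input b5: composing its 2 substitution steps yields center (-11/20, -1/2), radius 1/120
input b6: composing its 2 substitution steps yields center (-11/20, -11/20), radius 1/100


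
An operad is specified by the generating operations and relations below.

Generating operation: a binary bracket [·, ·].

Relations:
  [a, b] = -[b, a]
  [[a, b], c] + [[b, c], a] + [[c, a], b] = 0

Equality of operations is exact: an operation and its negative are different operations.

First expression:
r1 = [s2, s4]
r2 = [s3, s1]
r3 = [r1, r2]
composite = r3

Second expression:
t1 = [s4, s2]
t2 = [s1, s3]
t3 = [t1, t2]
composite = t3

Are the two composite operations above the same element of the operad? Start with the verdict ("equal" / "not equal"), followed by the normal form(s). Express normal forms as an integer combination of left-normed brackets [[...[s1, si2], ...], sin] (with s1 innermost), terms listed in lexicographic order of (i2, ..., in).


equal: each reduces to [[[s1, s3], s2], s4] - [[[s1, s3], s4], s2]

Normal form of the first expression: [[[s1, s3], s2], s4] - [[[s1, s3], s4], s2]
Normal form of the second expression: [[[s1, s3], s2], s4] - [[[s1, s3], s4], s2]
One common form — equal.


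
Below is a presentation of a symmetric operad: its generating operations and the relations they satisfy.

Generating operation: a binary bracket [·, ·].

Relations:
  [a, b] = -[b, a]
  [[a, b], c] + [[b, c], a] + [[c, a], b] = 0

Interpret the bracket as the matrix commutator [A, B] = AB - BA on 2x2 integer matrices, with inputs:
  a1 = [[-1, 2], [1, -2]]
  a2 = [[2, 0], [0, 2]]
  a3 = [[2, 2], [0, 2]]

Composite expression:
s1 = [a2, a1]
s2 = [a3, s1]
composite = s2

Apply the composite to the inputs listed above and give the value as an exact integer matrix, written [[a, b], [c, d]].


[a2, a1] = [[0, 0], [0, 0]]
[a3, [a2, a1]] = [[0, 0], [0, 0]]

[[0, 0], [0, 0]]


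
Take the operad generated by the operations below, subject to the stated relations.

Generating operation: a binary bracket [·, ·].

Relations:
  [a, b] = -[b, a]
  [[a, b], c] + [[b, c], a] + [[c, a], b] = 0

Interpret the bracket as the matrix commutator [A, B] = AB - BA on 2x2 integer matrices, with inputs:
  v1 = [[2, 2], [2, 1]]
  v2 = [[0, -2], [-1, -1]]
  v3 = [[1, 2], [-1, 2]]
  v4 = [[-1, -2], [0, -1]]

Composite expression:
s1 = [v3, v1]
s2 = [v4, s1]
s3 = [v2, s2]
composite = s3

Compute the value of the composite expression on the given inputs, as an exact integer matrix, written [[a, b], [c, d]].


[[24, 16], [4, -24]]

[v3, v1] = [[6, -4], [1, -6]]
[v4, [v3, v1]] = [[-2, 24], [0, 2]]
[v2, [v4, [v3, v1]]] = [[24, 16], [4, -24]]


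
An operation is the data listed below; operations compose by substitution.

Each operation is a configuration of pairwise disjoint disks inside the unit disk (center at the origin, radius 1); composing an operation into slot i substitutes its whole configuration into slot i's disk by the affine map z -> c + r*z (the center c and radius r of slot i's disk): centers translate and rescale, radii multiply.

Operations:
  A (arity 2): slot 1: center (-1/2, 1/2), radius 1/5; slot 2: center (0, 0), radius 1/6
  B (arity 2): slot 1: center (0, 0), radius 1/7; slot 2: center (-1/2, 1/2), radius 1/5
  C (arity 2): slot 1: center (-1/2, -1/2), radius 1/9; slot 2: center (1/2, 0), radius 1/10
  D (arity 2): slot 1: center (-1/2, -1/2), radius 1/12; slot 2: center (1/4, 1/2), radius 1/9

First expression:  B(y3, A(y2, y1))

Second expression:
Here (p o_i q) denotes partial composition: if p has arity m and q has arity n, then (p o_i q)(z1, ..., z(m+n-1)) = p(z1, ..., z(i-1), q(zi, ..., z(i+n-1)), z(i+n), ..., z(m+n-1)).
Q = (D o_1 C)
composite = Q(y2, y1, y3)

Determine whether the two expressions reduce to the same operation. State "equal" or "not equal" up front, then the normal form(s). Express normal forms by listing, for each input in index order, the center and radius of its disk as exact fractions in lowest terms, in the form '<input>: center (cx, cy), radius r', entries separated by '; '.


The first expression reduces to y1: center (-1/2, 1/2), radius 1/30; y2: center (-3/5, 3/5), radius 1/25; y3: center (0, 0), radius 1/7
The second expression reduces to y1: center (-11/24, -1/2), radius 1/120; y2: center (-13/24, -13/24), radius 1/108; y3: center (1/4, 1/2), radius 1/9
Different reductions; not equal.

not equal — first y1: center (-1/2, 1/2), radius 1/30; y2: center (-3/5, 3/5), radius 1/25; y3: center (0, 0), radius 1/7, second y1: center (-11/24, -1/2), radius 1/120; y2: center (-13/24, -13/24), radius 1/108; y3: center (1/4, 1/2), radius 1/9


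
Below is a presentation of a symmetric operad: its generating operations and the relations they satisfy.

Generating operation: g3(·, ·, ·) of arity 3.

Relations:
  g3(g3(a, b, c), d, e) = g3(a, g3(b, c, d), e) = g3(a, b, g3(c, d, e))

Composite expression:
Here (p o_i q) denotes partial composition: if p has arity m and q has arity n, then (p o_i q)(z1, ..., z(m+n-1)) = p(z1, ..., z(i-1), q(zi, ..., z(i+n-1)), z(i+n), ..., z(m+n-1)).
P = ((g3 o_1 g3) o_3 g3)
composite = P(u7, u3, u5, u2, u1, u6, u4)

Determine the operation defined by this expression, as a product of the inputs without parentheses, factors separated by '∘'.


u7 ∘ u3 ∘ u5 ∘ u2 ∘ u1 ∘ u6 ∘ u4


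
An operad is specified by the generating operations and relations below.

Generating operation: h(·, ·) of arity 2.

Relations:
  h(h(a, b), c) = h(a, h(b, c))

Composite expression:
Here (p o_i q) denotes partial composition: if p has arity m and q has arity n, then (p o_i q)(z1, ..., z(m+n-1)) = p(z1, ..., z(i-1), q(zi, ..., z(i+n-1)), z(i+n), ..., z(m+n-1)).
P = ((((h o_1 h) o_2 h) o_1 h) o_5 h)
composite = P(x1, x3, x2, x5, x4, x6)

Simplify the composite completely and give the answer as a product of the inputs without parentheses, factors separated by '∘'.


Associativity of h dissolves the nesting; only the x-input order survives.
h(x1, x3) spells out as x1 ∘ x3
h(x2, x5) spells out as x2 ∘ x5
h(h(x1, x3), h(x2, x5)) spells out as x1 ∘ x3 ∘ x2 ∘ x5
h(x4, x6) spells out as x4 ∘ x6
h(h(h(x1, x3), h(x2, x5)), h(x4, x6)) spells out as x1 ∘ x3 ∘ x2 ∘ x5 ∘ x4 ∘ x6

x1 ∘ x3 ∘ x2 ∘ x5 ∘ x4 ∘ x6


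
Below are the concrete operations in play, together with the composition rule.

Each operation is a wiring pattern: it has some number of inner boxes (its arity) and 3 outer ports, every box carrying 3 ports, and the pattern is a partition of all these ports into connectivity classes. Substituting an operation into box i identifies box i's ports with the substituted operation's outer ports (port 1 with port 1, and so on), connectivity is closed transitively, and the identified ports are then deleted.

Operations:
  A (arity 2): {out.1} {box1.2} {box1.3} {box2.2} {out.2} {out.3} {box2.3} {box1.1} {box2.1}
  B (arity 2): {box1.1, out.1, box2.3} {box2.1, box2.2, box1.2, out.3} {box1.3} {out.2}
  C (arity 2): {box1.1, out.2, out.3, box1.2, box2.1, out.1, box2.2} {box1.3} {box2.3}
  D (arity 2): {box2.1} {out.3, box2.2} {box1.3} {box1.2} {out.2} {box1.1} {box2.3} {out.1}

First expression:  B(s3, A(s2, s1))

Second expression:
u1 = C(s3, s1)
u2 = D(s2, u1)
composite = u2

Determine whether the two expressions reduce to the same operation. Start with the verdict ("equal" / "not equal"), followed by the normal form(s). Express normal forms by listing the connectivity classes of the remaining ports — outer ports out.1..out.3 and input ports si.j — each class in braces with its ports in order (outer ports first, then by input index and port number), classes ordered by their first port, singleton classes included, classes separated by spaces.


not equal — first {out.1, s3.1} {out.2} {out.3, s3.2} {s1.1} {s1.2} {s1.3} {s2.1} {s2.2} {s2.3} {s3.3}, second {out.1} {out.2} {out.3, s1.1, s1.2, s3.1, s3.2} {s1.3} {s2.1} {s2.2} {s2.3} {s3.3}

The first composite normalizes to {out.1, s3.1} {out.2} {out.3, s3.2} {s1.1} {s1.2} {s1.3} {s2.1} {s2.2} {s2.3} {s3.3}
The second composite normalizes to {out.1} {out.2} {out.3, s1.1, s1.2, s3.1, s3.2} {s1.3} {s2.1} {s2.2} {s2.3} {s3.3}
The normal forms differ: not equal.


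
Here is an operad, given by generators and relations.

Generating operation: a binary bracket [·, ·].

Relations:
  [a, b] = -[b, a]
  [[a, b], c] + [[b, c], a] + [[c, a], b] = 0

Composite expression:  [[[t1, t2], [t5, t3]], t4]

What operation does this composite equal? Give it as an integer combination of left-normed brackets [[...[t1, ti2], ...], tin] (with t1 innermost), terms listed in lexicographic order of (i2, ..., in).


-[[[[t1, t2], t3], t5], t4] + [[[[t1, t2], t5], t3], t4]

In the tensor algebra, words opening t1 carry the t1-anchored form.
Composite bracket: [[[t1, t2], [t5, t3]], t4]
Under [a, b] = ab - ba we get 16 signed associative words (2^4 = 16).
Words beginning with t1 determine it all:
  t1t2t3t5t4 (sign -1) contributes -[[[[t1, t2], t3], t5], t4]
  t1t2t5t3t4 (sign +1) contributes +[[[[t1, t2], t5], t3], t4]


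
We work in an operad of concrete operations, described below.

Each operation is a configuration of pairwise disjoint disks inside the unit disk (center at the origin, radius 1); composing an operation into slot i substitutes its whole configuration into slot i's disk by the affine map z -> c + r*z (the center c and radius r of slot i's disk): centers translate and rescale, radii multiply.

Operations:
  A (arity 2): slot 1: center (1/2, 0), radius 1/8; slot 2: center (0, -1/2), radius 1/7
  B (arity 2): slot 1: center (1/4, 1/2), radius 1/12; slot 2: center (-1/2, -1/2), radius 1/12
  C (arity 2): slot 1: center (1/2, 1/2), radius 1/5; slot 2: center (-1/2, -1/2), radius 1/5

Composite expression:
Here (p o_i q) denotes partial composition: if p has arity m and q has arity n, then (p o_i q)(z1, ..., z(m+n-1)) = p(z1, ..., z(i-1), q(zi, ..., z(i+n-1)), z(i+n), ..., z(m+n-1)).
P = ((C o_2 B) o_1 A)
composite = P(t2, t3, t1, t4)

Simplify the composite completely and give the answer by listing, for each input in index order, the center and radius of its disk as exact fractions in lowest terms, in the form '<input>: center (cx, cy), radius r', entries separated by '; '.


t1: center (-9/20, -2/5), radius 1/60; t2: center (3/5, 1/2), radius 1/40; t3: center (1/2, 2/5), radius 1/35; t4: center (-3/5, -3/5), radius 1/60

Only the slot chain above each t matters under C; compose those maps.
t2: after 2 affine steps, its disk has center (3/5, 1/2), radius 1/40
t3: after 2 affine steps, its disk has center (1/2, 2/5), radius 1/35
t1: after 2 affine steps, its disk has center (-9/20, -2/5), radius 1/60
t4: after 2 affine steps, its disk has center (-3/5, -3/5), radius 1/60
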